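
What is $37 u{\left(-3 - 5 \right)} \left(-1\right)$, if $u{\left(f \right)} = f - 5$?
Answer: $481$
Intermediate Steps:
$u{\left(f \right)} = -5 + f$
$37 u{\left(-3 - 5 \right)} \left(-1\right) = 37 \left(-5 - 8\right) \left(-1\right) = 37 \left(-13\right) \left(-1\right) = \left(-481\right) \left(-1\right) = 481$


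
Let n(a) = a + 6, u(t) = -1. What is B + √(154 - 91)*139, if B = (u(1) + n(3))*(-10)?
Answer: -80 + 417*√7 ≈ 1023.3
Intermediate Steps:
n(a) = 6 + a
B = -80 (B = (-1 + (6 + 3))*(-10) = (-1 + 9)*(-10) = 8*(-10) = -80)
B + √(154 - 91)*139 = -80 + √(154 - 91)*139 = -80 + √63*139 = -80 + (3*√7)*139 = -80 + 417*√7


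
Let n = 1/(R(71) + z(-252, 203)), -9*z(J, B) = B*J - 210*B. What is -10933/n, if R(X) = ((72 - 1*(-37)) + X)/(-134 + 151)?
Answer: -5816290402/51 ≈ -1.1404e+8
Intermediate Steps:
z(J, B) = 70*B/3 - B*J/9 (z(J, B) = -(B*J - 210*B)/9 = -(-210*B + B*J)/9 = 70*B/3 - B*J/9)
R(X) = 109/17 + X/17 (R(X) = ((72 + 37) + X)/17 = (109 + X)*(1/17) = 109/17 + X/17)
n = 51/531994 (n = 1/((109/17 + (1/17)*71) + (⅑)*203*(210 - 1*(-252))) = 1/((109/17 + 71/17) + (⅑)*203*(210 + 252)) = 1/(180/17 + (⅑)*203*462) = 1/(180/17 + 31262/3) = 1/(531994/51) = 51/531994 ≈ 9.5866e-5)
-10933/n = -10933/51/531994 = -10933*531994/51 = -5816290402/51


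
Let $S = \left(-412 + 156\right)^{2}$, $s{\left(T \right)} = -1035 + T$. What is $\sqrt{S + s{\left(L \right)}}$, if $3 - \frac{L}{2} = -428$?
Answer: $\sqrt{65363} \approx 255.66$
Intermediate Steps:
$L = 862$ ($L = 6 - -856 = 6 + 856 = 862$)
$S = 65536$ ($S = \left(-256\right)^{2} = 65536$)
$\sqrt{S + s{\left(L \right)}} = \sqrt{65536 + \left(-1035 + 862\right)} = \sqrt{65536 - 173} = \sqrt{65363}$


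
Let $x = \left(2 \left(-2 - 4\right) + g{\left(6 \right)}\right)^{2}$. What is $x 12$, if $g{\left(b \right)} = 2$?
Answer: $1200$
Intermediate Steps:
$x = 100$ ($x = \left(2 \left(-2 - 4\right) + 2\right)^{2} = \left(2 \left(-6\right) + 2\right)^{2} = \left(-12 + 2\right)^{2} = \left(-10\right)^{2} = 100$)
$x 12 = 100 \cdot 12 = 1200$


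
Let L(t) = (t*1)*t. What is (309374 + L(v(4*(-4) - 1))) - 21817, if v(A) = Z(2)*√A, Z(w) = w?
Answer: 287489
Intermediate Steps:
v(A) = 2*√A
L(t) = t² (L(t) = t*t = t²)
(309374 + L(v(4*(-4) - 1))) - 21817 = (309374 + (2*√(4*(-4) - 1))²) - 21817 = (309374 + (2*√(-16 - 1))²) - 21817 = (309374 + (2*√(-17))²) - 21817 = (309374 + (2*(I*√17))²) - 21817 = (309374 + (2*I*√17)²) - 21817 = (309374 - 68) - 21817 = 309306 - 21817 = 287489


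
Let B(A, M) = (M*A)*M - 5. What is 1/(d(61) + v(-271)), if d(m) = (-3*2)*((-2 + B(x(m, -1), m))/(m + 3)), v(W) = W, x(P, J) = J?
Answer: 2/157 ≈ 0.012739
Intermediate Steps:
B(A, M) = -5 + A*M**2 (B(A, M) = (A*M)*M - 5 = A*M**2 - 5 = -5 + A*M**2)
d(m) = -6*(-7 - m**2)/(3 + m) (d(m) = (-3*2)*((-2 + (-5 - m**2))/(m + 3)) = -6*(-7 - m**2)/(3 + m))
1/(d(61) + v(-271)) = 1/(6*(7 + 61**2)/(3 + 61) - 271) = 1/(6*(7 + 3721)/64 - 271) = 1/(6*(1/64)*3728 - 271) = 1/(699/2 - 271) = 1/(157/2) = 2/157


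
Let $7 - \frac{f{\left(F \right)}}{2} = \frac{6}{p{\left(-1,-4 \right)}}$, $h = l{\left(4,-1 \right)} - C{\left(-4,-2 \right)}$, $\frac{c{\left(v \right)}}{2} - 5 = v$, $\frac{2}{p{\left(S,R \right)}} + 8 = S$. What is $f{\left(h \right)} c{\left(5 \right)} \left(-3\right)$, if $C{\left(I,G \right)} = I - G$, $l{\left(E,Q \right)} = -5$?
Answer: $-4080$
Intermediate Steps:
$p{\left(S,R \right)} = \frac{2}{-8 + S}$
$c{\left(v \right)} = 10 + 2 v$
$h = -3$ ($h = -5 - \left(-4 - -2\right) = -5 - \left(-4 + 2\right) = -5 - -2 = -5 + 2 = -3$)
$f{\left(F \right)} = 68$ ($f{\left(F \right)} = 14 - 2 \frac{6}{2 \frac{1}{-8 - 1}} = 14 - 2 \frac{6}{2 \frac{1}{-9}} = 14 - 2 \frac{6}{2 \left(- \frac{1}{9}\right)} = 14 - 2 \frac{6}{- \frac{2}{9}} = 14 - 2 \cdot 6 \left(- \frac{9}{2}\right) = 14 - -54 = 14 + 54 = 68$)
$f{\left(h \right)} c{\left(5 \right)} \left(-3\right) = 68 \left(10 + 2 \cdot 5\right) \left(-3\right) = 68 \left(10 + 10\right) \left(-3\right) = 68 \cdot 20 \left(-3\right) = 1360 \left(-3\right) = -4080$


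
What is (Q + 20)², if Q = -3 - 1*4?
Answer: 169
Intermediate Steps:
Q = -7 (Q = -3 - 4 = -7)
(Q + 20)² = (-7 + 20)² = 13² = 169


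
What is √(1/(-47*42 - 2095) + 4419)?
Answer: √73164322790/4069 ≈ 66.476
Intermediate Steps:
√(1/(-47*42 - 2095) + 4419) = √(1/(-1974 - 2095) + 4419) = √(1/(-4069) + 4419) = √(-1/4069 + 4419) = √(17980910/4069) = √73164322790/4069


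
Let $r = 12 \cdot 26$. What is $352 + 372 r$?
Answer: $116416$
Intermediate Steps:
$r = 312$
$352 + 372 r = 352 + 372 \cdot 312 = 352 + 116064 = 116416$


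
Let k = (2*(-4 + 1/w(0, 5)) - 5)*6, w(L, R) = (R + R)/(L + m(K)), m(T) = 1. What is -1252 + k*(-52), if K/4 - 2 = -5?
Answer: 13708/5 ≈ 2741.6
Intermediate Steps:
K = -12 (K = 8 + 4*(-5) = 8 - 20 = -12)
w(L, R) = 2*R/(1 + L) (w(L, R) = (R + R)/(L + 1) = (2*R)/(1 + L) = 2*R/(1 + L))
k = -384/5 (k = (2*(-4 + 1/(2*5/(1 + 0))) - 5)*6 = (2*(-4 + 1/(2*5/1)) - 5)*6 = (2*(-4 + 1/(2*5*1)) - 5)*6 = (2*(-4 + 1/10) - 5)*6 = (2*(-39/10) - 5)*6 = (-39/5 - 5)*6 = -64/5*6 = -384/5 ≈ -76.800)
-1252 + k*(-52) = -1252 - 384/5*(-52) = -1252 + 19968/5 = 13708/5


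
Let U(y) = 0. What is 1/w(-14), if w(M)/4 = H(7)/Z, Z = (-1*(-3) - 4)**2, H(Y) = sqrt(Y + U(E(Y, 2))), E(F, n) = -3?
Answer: sqrt(7)/28 ≈ 0.094491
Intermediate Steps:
H(Y) = sqrt(Y) (H(Y) = sqrt(Y + 0) = sqrt(Y))
Z = 1 (Z = (3 - 4)**2 = (-1)**2 = 1)
w(M) = 4*sqrt(7) (w(M) = 4*(sqrt(7)/1) = 4*(sqrt(7)*1) = 4*sqrt(7))
1/w(-14) = 1/(4*sqrt(7)) = sqrt(7)/28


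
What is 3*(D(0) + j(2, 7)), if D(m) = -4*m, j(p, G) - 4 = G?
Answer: 33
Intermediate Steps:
j(p, G) = 4 + G
3*(D(0) + j(2, 7)) = 3*(-4*0 + (4 + 7)) = 3*(0 + 11) = 3*11 = 33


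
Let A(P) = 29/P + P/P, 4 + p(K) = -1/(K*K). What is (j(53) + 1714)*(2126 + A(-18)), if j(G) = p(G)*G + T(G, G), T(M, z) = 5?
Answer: 1527793295/477 ≈ 3.2029e+6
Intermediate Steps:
p(K) = -4 - 1/K² (p(K) = -4 - 1/(K*K) = -4 - 1/(K²) = -4 - 1/K²)
A(P) = 1 + 29/P (A(P) = 29/P + 1 = 1 + 29/P)
j(G) = 5 + G*(-4 - 1/G²) (j(G) = (-4 - 1/G²)*G + 5 = G*(-4 - 1/G²) + 5 = 5 + G*(-4 - 1/G²))
(j(53) + 1714)*(2126 + A(-18)) = ((5 - 1/53 - 4*53) + 1714)*(2126 + (29 - 18)/(-18)) = ((5 - 1*1/53 - 212) + 1714)*(2126 - 1/18*11) = ((5 - 1/53 - 212) + 1714)*(2126 - 11/18) = (-10972/53 + 1714)*(38257/18) = (79870/53)*(38257/18) = 1527793295/477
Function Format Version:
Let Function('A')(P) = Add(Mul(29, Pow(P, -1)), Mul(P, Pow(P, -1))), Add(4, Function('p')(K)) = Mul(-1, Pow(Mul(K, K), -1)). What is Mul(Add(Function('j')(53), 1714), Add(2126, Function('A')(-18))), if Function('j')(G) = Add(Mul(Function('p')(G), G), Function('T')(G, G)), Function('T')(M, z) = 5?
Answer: Rational(1527793295, 477) ≈ 3.2029e+6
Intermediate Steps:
Function('p')(K) = Add(-4, Mul(-1, Pow(K, -2))) (Function('p')(K) = Add(-4, Mul(-1, Pow(Mul(K, K), -1))) = Add(-4, Mul(-1, Pow(Pow(K, 2), -1))) = Add(-4, Mul(-1, Pow(K, -2))))
Function('A')(P) = Add(1, Mul(29, Pow(P, -1))) (Function('A')(P) = Add(Mul(29, Pow(P, -1)), 1) = Add(1, Mul(29, Pow(P, -1))))
Function('j')(G) = Add(5, Mul(G, Add(-4, Mul(-1, Pow(G, -2))))) (Function('j')(G) = Add(Mul(Add(-4, Mul(-1, Pow(G, -2))), G), 5) = Add(Mul(G, Add(-4, Mul(-1, Pow(G, -2)))), 5) = Add(5, Mul(G, Add(-4, Mul(-1, Pow(G, -2))))))
Mul(Add(Function('j')(53), 1714), Add(2126, Function('A')(-18))) = Mul(Add(Add(5, Mul(-1, Pow(53, -1)), Mul(-4, 53)), 1714), Add(2126, Mul(Pow(-18, -1), Add(29, -18)))) = Mul(Add(Add(5, Mul(-1, Rational(1, 53)), -212), 1714), Add(2126, Mul(Rational(-1, 18), 11))) = Mul(Add(Add(5, Rational(-1, 53), -212), 1714), Add(2126, Rational(-11, 18))) = Mul(Add(Rational(-10972, 53), 1714), Rational(38257, 18)) = Mul(Rational(79870, 53), Rational(38257, 18)) = Rational(1527793295, 477)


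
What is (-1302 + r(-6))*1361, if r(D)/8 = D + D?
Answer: -1902678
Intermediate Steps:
r(D) = 16*D (r(D) = 8*(D + D) = 8*(2*D) = 16*D)
(-1302 + r(-6))*1361 = (-1302 + 16*(-6))*1361 = (-1302 - 96)*1361 = -1398*1361 = -1902678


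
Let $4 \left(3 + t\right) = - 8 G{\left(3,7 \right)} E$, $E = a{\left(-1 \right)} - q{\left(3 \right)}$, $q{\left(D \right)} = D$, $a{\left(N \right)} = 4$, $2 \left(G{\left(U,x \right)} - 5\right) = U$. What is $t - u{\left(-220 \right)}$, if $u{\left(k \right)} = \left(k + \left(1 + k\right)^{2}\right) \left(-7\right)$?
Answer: $334171$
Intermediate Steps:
$G{\left(U,x \right)} = 5 + \frac{U}{2}$
$E = 1$ ($E = 4 - 3 = 1$)
$t = -16$ ($t = -3 + \frac{- 8 \left(5 + \frac{1}{2} \cdot 3\right) 1}{4} = -3 + \frac{- 8 \left(5 + \frac{3}{2}\right) 1}{4} = -3 + \frac{\left(-8\right) \frac{13}{2} \cdot 1}{4} = -3 + \frac{\left(-52\right) 1}{4} = -3 + \frac{1}{4} \left(-52\right) = -3 - 13 = -16$)
$u{\left(k \right)} = - 7 k - 7 \left(1 + k\right)^{2}$
$t - u{\left(-220 \right)} = -16 - \left(\left(-7\right) \left(-220\right) - 7 \left(1 - 220\right)^{2}\right) = -16 - \left(1540 - 7 \left(-219\right)^{2}\right) = -16 - \left(1540 - 335727\right) = -16 - -334187 = -16 + 334187 = 334171$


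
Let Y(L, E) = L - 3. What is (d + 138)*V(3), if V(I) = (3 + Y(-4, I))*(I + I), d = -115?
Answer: -552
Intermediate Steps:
Y(L, E) = -3 + L
V(I) = -8*I (V(I) = (3 + (-3 - 4))*(I + I) = (3 - 7)*(2*I) = -8*I)
(d + 138)*V(3) = (-115 + 138)*(-8*3) = 23*(-24) = -552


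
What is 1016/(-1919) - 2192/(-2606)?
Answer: 779376/2500457 ≈ 0.31169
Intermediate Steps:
1016/(-1919) - 2192/(-2606) = 1016*(-1/1919) - 2192*(-1/2606) = -1016/1919 + 1096/1303 = 779376/2500457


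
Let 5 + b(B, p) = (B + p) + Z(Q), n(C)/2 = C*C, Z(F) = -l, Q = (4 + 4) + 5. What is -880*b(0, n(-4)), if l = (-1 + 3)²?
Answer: -20240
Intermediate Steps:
l = 4 (l = 2² = 4)
Q = 13 (Q = 8 + 5 = 13)
Z(F) = -4 (Z(F) = -1*4 = -4)
n(C) = 2*C² (n(C) = 2*(C*C) = 2*C²)
b(B, p) = -9 + B + p (b(B, p) = -5 + ((B + p) - 4) = -5 + (-4 + B + p) = -9 + B + p)
-880*b(0, n(-4)) = -880*(-9 + 0 + 2*(-4)²) = -880*(-9 + 0 + 2*16) = -880*(-9 + 0 + 32) = -880*23 = -20240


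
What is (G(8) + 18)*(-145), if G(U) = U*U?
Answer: -11890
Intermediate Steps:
G(U) = U²
(G(8) + 18)*(-145) = (8² + 18)*(-145) = (64 + 18)*(-145) = 82*(-145) = -11890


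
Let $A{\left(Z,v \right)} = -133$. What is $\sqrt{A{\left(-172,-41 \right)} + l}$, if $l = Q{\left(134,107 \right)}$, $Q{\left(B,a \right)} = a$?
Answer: $i \sqrt{26} \approx 5.099 i$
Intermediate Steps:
$l = 107$
$\sqrt{A{\left(-172,-41 \right)} + l} = \sqrt{-133 + 107} = \sqrt{-26} = i \sqrt{26}$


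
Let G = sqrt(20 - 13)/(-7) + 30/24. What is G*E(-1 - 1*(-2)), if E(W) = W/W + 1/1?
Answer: 5/2 - 2*sqrt(7)/7 ≈ 1.7441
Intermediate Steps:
E(W) = 2 (E(W) = 1 + 1*1 = 1 + 1 = 2)
G = 5/4 - sqrt(7)/7 (G = sqrt(7)*(-1/7) + 30*(1/24) = -sqrt(7)/7 + 5/4 = 5/4 - sqrt(7)/7 ≈ 0.87204)
G*E(-1 - 1*(-2)) = (5/4 - sqrt(7)/7)*2 = 5/2 - 2*sqrt(7)/7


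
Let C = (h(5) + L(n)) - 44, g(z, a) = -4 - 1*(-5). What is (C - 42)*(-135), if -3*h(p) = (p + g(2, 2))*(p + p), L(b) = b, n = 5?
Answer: 13635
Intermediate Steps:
g(z, a) = 1 (g(z, a) = -4 + 5 = 1)
h(p) = -2*p*(1 + p)/3 (h(p) = -(p + 1)*(p + p)/3 = -(1 + p)*2*p/3 = -2*p*(1 + p)/3)
C = -59 (C = (-⅔*5*(1 + 5) + 5) - 44 = (-⅔*5*6 + 5) - 44 = (-20 + 5) - 44 = -15 - 44 = -59)
(C - 42)*(-135) = (-59 - 42)*(-135) = -101*(-135) = 13635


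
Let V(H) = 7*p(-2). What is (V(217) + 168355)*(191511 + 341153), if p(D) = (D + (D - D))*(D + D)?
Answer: 89706476904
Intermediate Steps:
p(D) = 2*D² (p(D) = (D + 0)*(2*D) = D*(2*D) = 2*D²)
V(H) = 56 (V(H) = 7*(2*(-2)²) = 7*(2*4) = 7*8 = 56)
(V(217) + 168355)*(191511 + 341153) = (56 + 168355)*(191511 + 341153) = 168411*532664 = 89706476904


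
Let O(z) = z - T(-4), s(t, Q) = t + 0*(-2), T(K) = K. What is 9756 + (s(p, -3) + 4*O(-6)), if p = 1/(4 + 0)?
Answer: 38993/4 ≈ 9748.3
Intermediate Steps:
p = 1/4 ≈ 0.25000
s(t, Q) = t (s(t, Q) = t + 0 = t)
O(z) = 4 + z (O(z) = z - 1*(-4) = z + 4 = 4 + z)
9756 + (s(p, -3) + 4*O(-6)) = 9756 + (1/4 + 4*(4 - 6)) = 9756 + (1/4 + 4*(-2)) = 9756 + (1/4 - 8) = 9756 - 31/4 = 38993/4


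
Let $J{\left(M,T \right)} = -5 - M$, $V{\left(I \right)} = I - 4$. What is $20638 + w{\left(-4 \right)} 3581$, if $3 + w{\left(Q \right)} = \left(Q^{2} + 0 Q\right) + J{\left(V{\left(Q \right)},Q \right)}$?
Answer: $77934$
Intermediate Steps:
$V{\left(I \right)} = -4 + I$
$w{\left(Q \right)} = -4 + Q^{2} - Q$ ($w{\left(Q \right)} = -3 - \left(1 + Q - Q^{2}\right) = -4 + Q^{2} - Q$)
$20638 + w{\left(-4 \right)} 3581 = 20638 + \left(-4 + \left(-4\right)^{2} - -4\right) 3581 = 20638 + \left(-4 + 16 + 4\right) 3581 = 20638 + 16 \cdot 3581 = 20638 + 57296 = 77934$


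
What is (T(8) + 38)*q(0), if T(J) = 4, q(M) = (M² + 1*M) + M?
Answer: 0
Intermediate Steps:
q(M) = M² + 2*M (q(M) = (M² + M) + M = (M + M²) + M = M² + 2*M)
(T(8) + 38)*q(0) = (4 + 38)*(0*(2 + 0)) = 42*(0*2) = 42*0 = 0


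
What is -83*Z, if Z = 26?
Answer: -2158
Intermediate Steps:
-83*Z = -83*26 = -2158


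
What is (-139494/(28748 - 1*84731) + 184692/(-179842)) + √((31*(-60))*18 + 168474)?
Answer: 2457877952/1678015781 + √134994 ≈ 368.88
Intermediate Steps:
(-139494/(28748 - 1*84731) + 184692/(-179842)) + √((31*(-60))*18 + 168474) = (-139494/(28748 - 84731) + 184692*(-1/179842)) + √(-1860*18 + 168474) = (-139494/(-55983) - 92346/89921) + √(-33480 + 168474) = (-139494*(-1/55983) - 92346/89921) + √134994 = (46498/18661 - 92346/89921) + √134994 = 2457877952/1678015781 + √134994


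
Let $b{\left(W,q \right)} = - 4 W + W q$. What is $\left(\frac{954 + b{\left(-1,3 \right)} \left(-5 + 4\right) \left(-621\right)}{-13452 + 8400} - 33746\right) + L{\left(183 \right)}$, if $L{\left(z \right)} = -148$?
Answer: $- \frac{57078021}{1684} \approx -33894.0$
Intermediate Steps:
$\left(\frac{954 + b{\left(-1,3 \right)} \left(-5 + 4\right) \left(-621\right)}{-13452 + 8400} - 33746\right) + L{\left(183 \right)} = \left(\frac{954 + - (-4 + 3) \left(-5 + 4\right) \left(-621\right)}{-13452 + 8400} - 33746\right) - 148 = \left(\frac{954 + \left(-1\right) \left(-1\right) \left(-1\right) \left(-621\right)}{-5052} - 33746\right) - 148 = \left(\left(954 + 1 \left(-1\right) \left(-621\right)\right) \left(- \frac{1}{5052}\right) - 33746\right) - 148 = \left(\left(954 - -621\right) \left(- \frac{1}{5052}\right) - 33746\right) - 148 = \left(\left(954 + 621\right) \left(- \frac{1}{5052}\right) - 33746\right) - 148 = \left(1575 \left(- \frac{1}{5052}\right) - 33746\right) - 148 = \left(- \frac{525}{1684} - 33746\right) - 148 = - \frac{56828789}{1684} - 148 = - \frac{57078021}{1684}$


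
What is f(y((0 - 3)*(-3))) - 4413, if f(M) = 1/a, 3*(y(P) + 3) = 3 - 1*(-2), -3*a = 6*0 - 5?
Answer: -22062/5 ≈ -4412.4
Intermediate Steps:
a = 5/3 (a = -(6*0 - 5)/3 = -(0 - 5)/3 = -⅓*(-5) = 5/3 ≈ 1.6667)
y(P) = -4/3 (y(P) = -3 + (3 - 1*(-2))/3 = -3 + (3 + 2)/3 = -3 + (⅓)*5 = -3 + 5/3 = -4/3)
f(M) = ⅗ (f(M) = 1/(5/3) = ⅗)
f(y((0 - 3)*(-3))) - 4413 = ⅗ - 4413 = -22062/5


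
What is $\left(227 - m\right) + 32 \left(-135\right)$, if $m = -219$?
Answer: $-3874$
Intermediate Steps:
$\left(227 - m\right) + 32 \left(-135\right) = \left(227 - -219\right) + 32 \left(-135\right) = \left(227 + 219\right) - 4320 = 446 - 4320 = -3874$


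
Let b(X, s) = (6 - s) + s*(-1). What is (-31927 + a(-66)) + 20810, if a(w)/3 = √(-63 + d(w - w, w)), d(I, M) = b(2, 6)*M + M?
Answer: -11117 + 3*√267 ≈ -11068.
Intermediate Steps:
b(X, s) = 6 - 2*s (b(X, s) = (6 - s) - s = 6 - 2*s)
d(I, M) = -5*M (d(I, M) = (6 - 2*6)*M + M = (6 - 12)*M + M = -6*M + M = -5*M)
a(w) = 3*√(-63 - 5*w)
(-31927 + a(-66)) + 20810 = (-31927 + 3*√(-63 - 5*(-66))) + 20810 = (-31927 + 3*√(-63 + 330)) + 20810 = (-31927 + 3*√267) + 20810 = -11117 + 3*√267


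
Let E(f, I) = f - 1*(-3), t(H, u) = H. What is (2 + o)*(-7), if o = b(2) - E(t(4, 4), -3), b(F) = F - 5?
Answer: 56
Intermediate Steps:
E(f, I) = 3 + f (E(f, I) = f + 3 = 3 + f)
b(F) = -5 + F
o = -10 (o = (-5 + 2) - (3 + 4) = -3 - 1*7 = -3 - 7 = -10)
(2 + o)*(-7) = (2 - 10)*(-7) = -8*(-7) = 56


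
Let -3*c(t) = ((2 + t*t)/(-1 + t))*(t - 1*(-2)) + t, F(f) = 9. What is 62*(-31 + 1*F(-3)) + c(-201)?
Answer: -8826179/606 ≈ -14565.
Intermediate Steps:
c(t) = -t/3 - (2 + t)*(2 + t**2)/(3*(-1 + t)) (c(t) = -(((2 + t*t)/(-1 + t))*(t - 1*(-2)) + t)/3 = -(((2 + t**2)/(-1 + t))*(t + 2) + t)/3 = -(((2 + t**2)/(-1 + t))*(2 + t) + t)/3 = -((2 + t)*(2 + t**2)/(-1 + t) + t)/3 = -(t + (2 + t)*(2 + t**2)/(-1 + t))/3 = -t/3 - (2 + t)*(2 + t**2)/(3*(-1 + t)))
62*(-31 + 1*F(-3)) + c(-201) = 62*(-31 + 1*9) + (-4 - 1*(-201) - 1*(-201)**3 - 3*(-201)**2)/(3*(-1 - 201)) = 62*(-31 + 9) + (1/3)*(-4 + 201 - 1*(-8120601) - 3*40401)/(-202) = 62*(-22) + (1/3)*(-1/202)*(-4 + 201 + 8120601 - 121203) = -1364 + (1/3)*(-1/202)*7999595 = -1364 - 7999595/606 = -8826179/606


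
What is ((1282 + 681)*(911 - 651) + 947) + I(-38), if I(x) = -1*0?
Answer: 511327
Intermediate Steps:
I(x) = 0
((1282 + 681)*(911 - 651) + 947) + I(-38) = ((1282 + 681)*(911 - 651) + 947) + 0 = (1963*260 + 947) + 0 = (510380 + 947) + 0 = 511327 + 0 = 511327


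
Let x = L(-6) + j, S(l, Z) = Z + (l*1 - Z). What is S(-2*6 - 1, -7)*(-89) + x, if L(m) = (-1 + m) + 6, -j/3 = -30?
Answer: 1246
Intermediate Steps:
j = 90 (j = -3*(-30) = 90)
L(m) = 5 + m
S(l, Z) = l (S(l, Z) = Z + (l - Z) = l)
x = 89 (x = (5 - 6) + 90 = -1 + 90 = 89)
S(-2*6 - 1, -7)*(-89) + x = (-2*6 - 1)*(-89) + 89 = (-12 - 1)*(-89) + 89 = -13*(-89) + 89 = 1157 + 89 = 1246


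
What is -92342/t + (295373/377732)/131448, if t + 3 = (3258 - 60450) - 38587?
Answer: 2292501990589399/2377889484290976 ≈ 0.96409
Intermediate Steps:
t = -95782 (t = -3 + ((3258 - 60450) - 38587) = -3 + (-57192 - 38587) = -3 - 95779 = -95782)
-92342/t + (295373/377732)/131448 = -92342/(-95782) + (295373/377732)/131448 = -92342*(-1/95782) + (295373*(1/377732))*(1/131448) = 46171/47891 + (295373/377732)*(1/131448) = 46171/47891 + 295373/49652115936 = 2292501990589399/2377889484290976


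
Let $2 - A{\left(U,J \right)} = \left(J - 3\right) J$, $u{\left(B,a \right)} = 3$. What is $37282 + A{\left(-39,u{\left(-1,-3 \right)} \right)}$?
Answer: $37284$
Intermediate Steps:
$A{\left(U,J \right)} = 2 - J \left(-3 + J\right)$ ($A{\left(U,J \right)} = 2 - \left(J - 3\right) J = 2 - \left(-3 + J\right) J = 2 - J \left(-3 + J\right)$)
$37282 + A{\left(-39,u{\left(-1,-3 \right)} \right)} = 37282 + \left(2 - 3^{2} + 3 \cdot 3\right) = 37282 + \left(2 - 9 + 9\right) = 37282 + 2 = 37284$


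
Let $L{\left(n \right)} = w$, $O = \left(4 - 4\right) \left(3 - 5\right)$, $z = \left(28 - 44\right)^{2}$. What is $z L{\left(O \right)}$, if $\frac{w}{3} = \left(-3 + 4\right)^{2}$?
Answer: $768$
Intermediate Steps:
$z = 256$ ($z = \left(-16\right)^{2} = 256$)
$O = 0$ ($O = 0 \left(-2\right) = 0$)
$w = 3$ ($w = 3 \left(-3 + 4\right)^{2} = 3 \cdot 1^{2} = 3 \cdot 1 = 3$)
$L{\left(n \right)} = 3$
$z L{\left(O \right)} = 256 \cdot 3 = 768$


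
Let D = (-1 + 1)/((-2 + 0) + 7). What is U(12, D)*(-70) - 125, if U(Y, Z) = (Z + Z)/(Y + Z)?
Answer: -125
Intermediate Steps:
D = 0 (D = 0/(-2 + 7) = 0/5 = 0*(⅕) = 0)
U(Y, Z) = 2*Z/(Y + Z) (U(Y, Z) = (2*Z)/(Y + Z) = 2*Z/(Y + Z))
U(12, D)*(-70) - 125 = (2*0/(12 + 0))*(-70) - 125 = (2*0/12)*(-70) - 125 = (2*0*(1/12))*(-70) - 125 = 0*(-70) - 125 = 0 - 125 = -125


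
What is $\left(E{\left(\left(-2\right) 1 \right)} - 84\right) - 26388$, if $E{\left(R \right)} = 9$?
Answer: $-26463$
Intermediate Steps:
$\left(E{\left(\left(-2\right) 1 \right)} - 84\right) - 26388 = \left(9 - 84\right) - 26388 = -75 - 26388 = -26463$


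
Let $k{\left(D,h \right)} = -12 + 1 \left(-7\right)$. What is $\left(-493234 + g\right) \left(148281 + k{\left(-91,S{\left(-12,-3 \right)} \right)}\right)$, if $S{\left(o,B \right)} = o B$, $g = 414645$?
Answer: $-11651762318$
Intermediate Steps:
$S{\left(o,B \right)} = B o$
$k{\left(D,h \right)} = -19$ ($k{\left(D,h \right)} = -12 - 7 = -19$)
$\left(-493234 + g\right) \left(148281 + k{\left(-91,S{\left(-12,-3 \right)} \right)}\right) = \left(-493234 + 414645\right) \left(148281 - 19\right) = \left(-78589\right) 148262 = -11651762318$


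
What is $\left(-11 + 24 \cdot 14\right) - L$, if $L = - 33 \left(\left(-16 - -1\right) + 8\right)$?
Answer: $94$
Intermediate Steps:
$L = 231$ ($L = - 33 \left(\left(-16 + 1\right) + 8\right) = - 33 \left(-15 + 8\right) = \left(-33\right) \left(-7\right) = 231$)
$\left(-11 + 24 \cdot 14\right) - L = \left(-11 + 24 \cdot 14\right) - 231 = \left(-11 + 336\right) - 231 = 325 - 231 = 94$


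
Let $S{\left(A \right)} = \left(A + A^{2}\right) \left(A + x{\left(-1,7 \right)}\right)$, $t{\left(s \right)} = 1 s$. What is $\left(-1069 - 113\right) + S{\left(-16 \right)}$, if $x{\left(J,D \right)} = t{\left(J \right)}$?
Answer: $-5262$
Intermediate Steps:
$t{\left(s \right)} = s$
$x{\left(J,D \right)} = J$
$S{\left(A \right)} = \left(-1 + A\right) \left(A + A^{2}\right)$ ($S{\left(A \right)} = \left(A + A^{2}\right) \left(A - 1\right) = \left(A + A^{2}\right) \left(-1 + A\right) = \left(-1 + A\right) \left(A + A^{2}\right)$)
$\left(-1069 - 113\right) + S{\left(-16 \right)} = \left(-1069 - 113\right) + \left(\left(-16\right)^{3} - -16\right) = -1182 + \left(-4096 + 16\right) = -1182 - 4080 = -5262$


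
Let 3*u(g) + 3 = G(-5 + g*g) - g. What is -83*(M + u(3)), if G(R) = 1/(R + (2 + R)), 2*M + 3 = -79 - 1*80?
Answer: 206587/30 ≈ 6886.2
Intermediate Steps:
M = -81 (M = -3/2 + (-79 - 1*80)/2 = -3/2 + (-79 - 80)/2 = -3/2 + (1/2)*(-159) = -3/2 - 159/2 = -81)
G(R) = 1/(2 + 2*R)
u(g) = -1 - g/3 + 1/(6*(-4 + g**2)) (u(g) = -1 + (1/(2*(1 + (-5 + g*g))) - g)/3 = -1 + (1/(2*(1 + (-5 + g**2))) - g)/3 = -1 + (1/(2*(-4 + g**2)) - g)/3 = -1 + (-g/3 + 1/(6*(-4 + g**2))) = -1 - g/3 + 1/(6*(-4 + g**2)))
-83*(M + u(3)) = -83*(-81 + (1 - 2*(-4 + 3**2)*(3 + 3))/(6*(-4 + 3**2))) = -83*(-81 + (1 - 2*(-4 + 9)*6)/(6*(-4 + 9))) = -83*(-81 + (1/6)*(1 - 2*5*6)/5) = -83*(-81 + (1/6)*(1/5)*(1 - 60)) = -83*(-81 + (1/6)*(1/5)*(-59)) = -83*(-81 - 59/30) = -83*(-2489/30) = 206587/30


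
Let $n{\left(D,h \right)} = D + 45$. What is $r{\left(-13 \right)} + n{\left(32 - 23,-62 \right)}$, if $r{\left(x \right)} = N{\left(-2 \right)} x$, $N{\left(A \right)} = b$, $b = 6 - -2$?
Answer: $-50$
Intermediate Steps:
$b = 8$ ($b = 6 + 2 = 8$)
$N{\left(A \right)} = 8$
$n{\left(D,h \right)} = 45 + D$
$r{\left(x \right)} = 8 x$
$r{\left(-13 \right)} + n{\left(32 - 23,-62 \right)} = 8 \left(-13\right) + \left(45 + \left(32 - 23\right)\right) = -104 + \left(45 + 9\right) = -104 + 54 = -50$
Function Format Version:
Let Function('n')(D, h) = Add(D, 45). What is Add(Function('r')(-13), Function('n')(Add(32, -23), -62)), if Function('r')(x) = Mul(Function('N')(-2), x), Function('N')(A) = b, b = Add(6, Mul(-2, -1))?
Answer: -50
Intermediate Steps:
b = 8 (b = Add(6, 2) = 8)
Function('N')(A) = 8
Function('n')(D, h) = Add(45, D)
Function('r')(x) = Mul(8, x)
Add(Function('r')(-13), Function('n')(Add(32, -23), -62)) = Add(Mul(8, -13), Add(45, Add(32, -23))) = Add(-104, Add(45, 9)) = Add(-104, 54) = -50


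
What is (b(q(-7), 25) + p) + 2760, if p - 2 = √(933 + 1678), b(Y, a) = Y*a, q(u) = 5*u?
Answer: 1887 + √2611 ≈ 1938.1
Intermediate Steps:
p = 2 + √2611 (p = 2 + √(933 + 1678) = 2 + √2611 ≈ 53.098)
(b(q(-7), 25) + p) + 2760 = ((5*(-7))*25 + (2 + √2611)) + 2760 = (-35*25 + (2 + √2611)) + 2760 = (-875 + (2 + √2611)) + 2760 = (-873 + √2611) + 2760 = 1887 + √2611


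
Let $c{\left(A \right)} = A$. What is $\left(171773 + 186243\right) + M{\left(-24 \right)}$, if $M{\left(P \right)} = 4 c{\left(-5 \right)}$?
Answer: $357996$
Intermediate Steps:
$M{\left(P \right)} = -20$ ($M{\left(P \right)} = 4 \left(-5\right) = -20$)
$\left(171773 + 186243\right) + M{\left(-24 \right)} = \left(171773 + 186243\right) - 20 = 358016 - 20 = 357996$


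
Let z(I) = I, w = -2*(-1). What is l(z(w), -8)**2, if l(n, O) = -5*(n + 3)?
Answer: 625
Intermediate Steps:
w = 2
l(n, O) = -15 - 5*n (l(n, O) = -5*(3 + n) = -15 - 5*n)
l(z(w), -8)**2 = (-15 - 5*2)**2 = (-15 - 10)**2 = (-25)**2 = 625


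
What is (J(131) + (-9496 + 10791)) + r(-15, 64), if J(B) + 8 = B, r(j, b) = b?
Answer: 1482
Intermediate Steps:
J(B) = -8 + B
(J(131) + (-9496 + 10791)) + r(-15, 64) = ((-8 + 131) + (-9496 + 10791)) + 64 = (123 + 1295) + 64 = 1418 + 64 = 1482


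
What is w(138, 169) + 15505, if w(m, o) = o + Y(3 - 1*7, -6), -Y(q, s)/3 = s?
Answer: 15692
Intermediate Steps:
Y(q, s) = -3*s
w(m, o) = 18 + o (w(m, o) = o - 3*(-6) = o + 18 = 18 + o)
w(138, 169) + 15505 = (18 + 169) + 15505 = 187 + 15505 = 15692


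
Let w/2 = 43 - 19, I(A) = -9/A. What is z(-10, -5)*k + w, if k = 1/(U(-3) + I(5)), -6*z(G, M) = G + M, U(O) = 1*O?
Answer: 2279/48 ≈ 47.479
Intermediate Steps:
U(O) = O
z(G, M) = -G/6 - M/6 (z(G, M) = -(G + M)/6 = -G/6 - M/6)
k = -5/24 (k = 1/(-3 - 9/5) = 1/(-24/5) = -5/24 ≈ -0.20833)
w = 48 (w = 2*(43 - 19) = 2*24 = 48)
z(-10, -5)*k + w = (-⅙*(-10) - ⅙*(-5))*(-5/24) + 48 = (5/3 + ⅚)*(-5/24) + 48 = (5/2)*(-5/24) + 48 = -25/48 + 48 = 2279/48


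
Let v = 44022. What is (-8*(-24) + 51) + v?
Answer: 44265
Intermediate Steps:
(-8*(-24) + 51) + v = (-8*(-24) + 51) + 44022 = (192 + 51) + 44022 = 243 + 44022 = 44265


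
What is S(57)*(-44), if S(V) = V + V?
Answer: -5016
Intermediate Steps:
S(V) = 2*V
S(57)*(-44) = (2*57)*(-44) = 114*(-44) = -5016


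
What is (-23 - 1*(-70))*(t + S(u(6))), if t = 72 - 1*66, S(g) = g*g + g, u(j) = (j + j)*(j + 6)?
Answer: 981642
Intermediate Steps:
u(j) = 2*j*(6 + j) (u(j) = (2*j)*(6 + j) = 2*j*(6 + j))
S(g) = g + g² (S(g) = g² + g = g + g²)
t = 6 (t = 72 - 66 = 6)
(-23 - 1*(-70))*(t + S(u(6))) = (-23 - 1*(-70))*(6 + (2*6*(6 + 6))*(1 + 2*6*(6 + 6))) = (-23 + 70)*(6 + (2*6*12)*(1 + 2*6*12)) = 47*(6 + 144*(1 + 144)) = 47*(6 + 144*145) = 47*(6 + 20880) = 47*20886 = 981642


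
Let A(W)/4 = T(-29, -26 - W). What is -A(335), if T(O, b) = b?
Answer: 1444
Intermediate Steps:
A(W) = -104 - 4*W (A(W) = 4*(-26 - W) = -104 - 4*W)
-A(335) = -(-104 - 4*335) = -(-104 - 1340) = -1*(-1444) = 1444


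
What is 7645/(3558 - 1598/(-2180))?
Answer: 8333050/3879019 ≈ 2.1482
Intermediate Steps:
7645/(3558 - 1598/(-2180)) = 7645/(3558 - 1598*(-1/2180)) = 7645/(3558 + 799/1090) = 7645/(3879019/1090) = 7645*(1090/3879019) = 8333050/3879019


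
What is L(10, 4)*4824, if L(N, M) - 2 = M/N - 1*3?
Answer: -14472/5 ≈ -2894.4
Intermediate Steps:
L(N, M) = -1 + M/N (L(N, M) = 2 + (M/N - 1*3) = 2 + (M/N - 3) = 2 + (-3 + M/N) = -1 + M/N)
L(10, 4)*4824 = ((4 - 1*10)/10)*4824 = ((4 - 10)/10)*4824 = ((⅒)*(-6))*4824 = -⅗*4824 = -14472/5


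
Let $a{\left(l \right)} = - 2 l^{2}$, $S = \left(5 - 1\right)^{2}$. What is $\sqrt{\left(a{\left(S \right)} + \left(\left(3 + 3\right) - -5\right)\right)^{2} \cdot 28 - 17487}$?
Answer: $3 \sqrt{778949} \approx 2647.7$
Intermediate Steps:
$S = 16$ ($S = 4^{2} = 16$)
$\sqrt{\left(a{\left(S \right)} + \left(\left(3 + 3\right) - -5\right)\right)^{2} \cdot 28 - 17487} = \sqrt{\left(- 2 \cdot 16^{2} + \left(\left(3 + 3\right) - -5\right)\right)^{2} \cdot 28 - 17487} = \sqrt{\left(\left(-2\right) 256 + \left(6 + 5\right)\right)^{2} \cdot 28 - 17487} = \sqrt{\left(-512 + 11\right)^{2} \cdot 28 - 17487} = \sqrt{\left(-501\right)^{2} \cdot 28 - 17487} = \sqrt{251001 \cdot 28 - 17487} = \sqrt{7028028 - 17487} = \sqrt{7010541} = 3 \sqrt{778949}$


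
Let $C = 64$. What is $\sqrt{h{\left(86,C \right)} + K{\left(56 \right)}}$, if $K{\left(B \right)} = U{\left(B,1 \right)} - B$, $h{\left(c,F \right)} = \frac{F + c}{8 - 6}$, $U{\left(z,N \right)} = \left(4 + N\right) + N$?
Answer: $5$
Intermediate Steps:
$U{\left(z,N \right)} = 4 + 2 N$
$h{\left(c,F \right)} = \frac{F}{2} + \frac{c}{2}$ ($h{\left(c,F \right)} = \frac{F + c}{2} = \left(F + c\right) \frac{1}{2} = \frac{F}{2} + \frac{c}{2}$)
$K{\left(B \right)} = 6 - B$ ($K{\left(B \right)} = \left(4 + 2 \cdot 1\right) - B = \left(4 + 2\right) - B = 6 - B$)
$\sqrt{h{\left(86,C \right)} + K{\left(56 \right)}} = \sqrt{\left(\frac{1}{2} \cdot 64 + \frac{1}{2} \cdot 86\right) + \left(6 - 56\right)} = \sqrt{\left(32 + 43\right) + \left(6 - 56\right)} = \sqrt{75 - 50} = \sqrt{25} = 5$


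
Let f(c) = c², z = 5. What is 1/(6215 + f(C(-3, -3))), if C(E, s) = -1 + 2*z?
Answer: 1/6296 ≈ 0.00015883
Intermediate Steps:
C(E, s) = 9 (C(E, s) = -1 + 2*5 = -1 + 10 = 9)
1/(6215 + f(C(-3, -3))) = 1/(6215 + 9²) = 1/(6215 + 81) = 1/6296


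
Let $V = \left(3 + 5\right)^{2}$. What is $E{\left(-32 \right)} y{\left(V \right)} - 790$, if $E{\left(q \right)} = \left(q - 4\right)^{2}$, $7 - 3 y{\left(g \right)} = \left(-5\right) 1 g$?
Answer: $140474$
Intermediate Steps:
$V = 64$ ($V = 8^{2} = 64$)
$y{\left(g \right)} = \frac{7}{3} + \frac{5 g}{3}$ ($y{\left(g \right)} = \frac{7}{3} - \frac{\left(-5\right) 1 g}{3} = \frac{7}{3} - \frac{\left(-5\right) g}{3} = \frac{7}{3} + \frac{5 g}{3}$)
$E{\left(q \right)} = \left(-4 + q\right)^{2}$
$E{\left(-32 \right)} y{\left(V \right)} - 790 = \left(-4 - 32\right)^{2} \left(\frac{7}{3} + \frac{5}{3} \cdot 64\right) - 790 = \left(-36\right)^{2} \left(\frac{7}{3} + \frac{320}{3}\right) - 790 = 1296 \cdot 109 - 790 = 141264 - 790 = 140474$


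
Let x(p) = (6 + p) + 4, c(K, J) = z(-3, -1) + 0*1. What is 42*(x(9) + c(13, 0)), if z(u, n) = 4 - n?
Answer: 1008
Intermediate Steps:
c(K, J) = 5 (c(K, J) = (4 - 1*(-1)) + 0*1 = (4 + 1) + 0 = 5 + 0 = 5)
x(p) = 10 + p
42*(x(9) + c(13, 0)) = 42*((10 + 9) + 5) = 42*(19 + 5) = 42*24 = 1008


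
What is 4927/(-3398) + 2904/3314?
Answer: -3230143/5630486 ≈ -0.57369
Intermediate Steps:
4927/(-3398) + 2904/3314 = 4927*(-1/3398) + 2904*(1/3314) = -4927/3398 + 1452/1657 = -3230143/5630486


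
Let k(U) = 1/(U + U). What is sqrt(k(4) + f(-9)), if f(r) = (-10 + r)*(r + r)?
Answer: sqrt(5474)/4 ≈ 18.497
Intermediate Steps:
k(U) = 1/(2*U)
f(r) = 2*r*(-10 + r) (f(r) = (-10 + r)*(2*r) = 2*r*(-10 + r))
sqrt(k(4) + f(-9)) = sqrt((1/2)/4 + 2*(-9)*(-10 - 9)) = sqrt((1/2)*(1/4) + 2*(-9)*(-19)) = sqrt(1/8 + 342) = sqrt(2737/8) = sqrt(5474)/4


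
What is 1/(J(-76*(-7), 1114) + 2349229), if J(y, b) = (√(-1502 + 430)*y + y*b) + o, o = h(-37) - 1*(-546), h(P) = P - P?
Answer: 2942423/8658156512657 - 2128*I*√67/8658156512657 ≈ 3.3984e-7 - 2.0118e-9*I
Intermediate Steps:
h(P) = 0
o = 546 (o = 0 - 1*(-546) = 0 + 546 = 546)
J(y, b) = 546 + b*y + 4*I*y*√67 (J(y, b) = (√(-1502 + 430)*y + y*b) + 546 = (√(-1072)*y + b*y) + 546 = ((4*I*√67)*y + b*y) + 546 = (4*I*y*√67 + b*y) + 546 = (b*y + 4*I*y*√67) + 546 = 546 + b*y + 4*I*y*√67)
1/(J(-76*(-7), 1114) + 2349229) = 1/((546 + 1114*(-76*(-7)) + 4*I*(-76*(-7))*√67) + 2349229) = 1/((546 + 1114*532 + 4*I*532*√67) + 2349229) = 1/((546 + 592648 + 2128*I*√67) + 2349229) = 1/((593194 + 2128*I*√67) + 2349229) = 1/(2942423 + 2128*I*√67)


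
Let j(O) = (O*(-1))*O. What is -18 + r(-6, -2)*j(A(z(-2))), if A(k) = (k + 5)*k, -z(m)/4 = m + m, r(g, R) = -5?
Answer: 564462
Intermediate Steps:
z(m) = -8*m (z(m) = -4*(m + m) = -8*m)
A(k) = k*(5 + k) (A(k) = (5 + k)*k = k*(5 + k))
j(O) = -O**2 (j(O) = (-O)*O = -O**2)
-18 + r(-6, -2)*j(A(z(-2))) = -18 - (-5)*((-8*(-2))*(5 - 8*(-2)))**2 = -18 - (-5)*(16*(5 + 16))**2 = -18 - (-5)*(16*21)**2 = -18 - (-5)*336**2 = -18 - (-5)*112896 = -18 - 5*(-112896) = -18 + 564480 = 564462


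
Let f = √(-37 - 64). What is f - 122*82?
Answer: -10004 + I*√101 ≈ -10004.0 + 10.05*I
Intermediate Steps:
f = I*√101 (f = √(-101) = I*√101 ≈ 10.05*I)
f - 122*82 = I*√101 - 122*82 = I*√101 - 10004 = -10004 + I*√101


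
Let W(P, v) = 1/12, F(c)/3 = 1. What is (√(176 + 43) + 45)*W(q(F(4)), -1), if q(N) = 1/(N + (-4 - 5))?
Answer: 15/4 + √219/12 ≈ 4.9832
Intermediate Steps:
F(c) = 3 (F(c) = 3*1 = 3)
q(N) = 1/(-9 + N) (q(N) = 1/(N - 9) = 1/(-9 + N))
W(P, v) = 1/12
(√(176 + 43) + 45)*W(q(F(4)), -1) = (√(176 + 43) + 45)*(1/12) = (√219 + 45)*(1/12) = (45 + √219)*(1/12) = 15/4 + √219/12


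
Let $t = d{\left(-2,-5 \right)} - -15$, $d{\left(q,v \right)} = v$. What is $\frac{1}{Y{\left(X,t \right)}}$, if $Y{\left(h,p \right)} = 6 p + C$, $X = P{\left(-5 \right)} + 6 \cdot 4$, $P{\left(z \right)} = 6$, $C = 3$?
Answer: $\frac{1}{63} \approx 0.015873$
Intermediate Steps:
$t = 10$ ($t = -5 - -15 = -5 + 15 = 10$)
$X = 30$ ($X = 6 + 6 \cdot 4 = 6 + 24 = 30$)
$Y{\left(h,p \right)} = 3 + 6 p$ ($Y{\left(h,p \right)} = 6 p + 3 = 3 + 6 p$)
$\frac{1}{Y{\left(X,t \right)}} = \frac{1}{3 + 6 \cdot 10} = \frac{1}{3 + 60} = \frac{1}{63}$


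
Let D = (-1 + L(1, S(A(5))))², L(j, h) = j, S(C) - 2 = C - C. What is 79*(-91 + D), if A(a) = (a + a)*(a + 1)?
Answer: -7189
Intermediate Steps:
A(a) = 2*a*(1 + a) (A(a) = (2*a)*(1 + a) = 2*a*(1 + a))
S(C) = 2 (S(C) = 2 + (C - C) = 2 + 0 = 2)
D = 0 (D = (-1 + 1)² = 0² = 0)
79*(-91 + D) = 79*(-91 + 0) = 79*(-91) = -7189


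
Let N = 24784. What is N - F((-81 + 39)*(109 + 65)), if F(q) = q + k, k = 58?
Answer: 32034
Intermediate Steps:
F(q) = 58 + q (F(q) = q + 58 = 58 + q)
N - F((-81 + 39)*(109 + 65)) = 24784 - (58 + (-81 + 39)*(109 + 65)) = 24784 - (58 - 42*174) = 24784 - (58 - 7308) = 24784 - 1*(-7250) = 24784 + 7250 = 32034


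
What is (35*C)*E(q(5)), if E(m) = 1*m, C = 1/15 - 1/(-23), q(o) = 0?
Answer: 0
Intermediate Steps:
C = 38/345 (C = 1*(1/15) - 1*(-1/23) = 1/15 + 1/23 = 38/345 ≈ 0.11014)
E(m) = m
(35*C)*E(q(5)) = (35*(38/345))*0 = (266/69)*0 = 0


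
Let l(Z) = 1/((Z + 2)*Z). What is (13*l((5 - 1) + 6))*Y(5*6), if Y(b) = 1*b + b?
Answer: 13/2 ≈ 6.5000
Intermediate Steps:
Y(b) = 2*b (Y(b) = b + b = 2*b)
l(Z) = 1/(Z*(2 + Z)) (l(Z) = 1/((2 + Z)*Z) = 1/(Z*(2 + Z)))
(13*l((5 - 1) + 6))*Y(5*6) = (13*(1/(((5 - 1) + 6)*(2 + ((5 - 1) + 6)))))*(2*(5*6)) = (13*(1/((4 + 6)*(2 + (4 + 6)))))*(2*30) = (13*(1/(10*(2 + 10))))*60 = (13*((⅒)/12))*60 = (13*((⅒)*(1/12)))*60 = (13*(1/120))*60 = (13/120)*60 = 13/2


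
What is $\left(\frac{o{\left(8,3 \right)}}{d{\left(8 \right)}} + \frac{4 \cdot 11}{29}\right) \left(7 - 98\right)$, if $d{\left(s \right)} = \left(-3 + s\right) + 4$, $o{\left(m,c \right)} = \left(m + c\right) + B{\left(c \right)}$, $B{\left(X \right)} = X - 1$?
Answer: $- \frac{70343}{261} \approx -269.51$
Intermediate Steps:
$B{\left(X \right)} = -1 + X$ ($B{\left(X \right)} = X - 1 = -1 + X$)
$o{\left(m,c \right)} = -1 + m + 2 c$ ($o{\left(m,c \right)} = \left(m + c\right) + \left(-1 + c\right) = \left(c + m\right) + \left(-1 + c\right) = -1 + m + 2 c$)
$d{\left(s \right)} = 1 + s$
$\left(\frac{o{\left(8,3 \right)}}{d{\left(8 \right)}} + \frac{4 \cdot 11}{29}\right) \left(7 - 98\right) = \left(\frac{-1 + 8 + 2 \cdot 3}{1 + 8} + \frac{4 \cdot 11}{29}\right) \left(7 - 98\right) = \left(\frac{-1 + 8 + 6}{9} + 44 \cdot \frac{1}{29}\right) \left(-91\right) = \left(13 \cdot \frac{1}{9} + \frac{44}{29}\right) \left(-91\right) = \left(\frac{13}{9} + \frac{44}{29}\right) \left(-91\right) = \frac{773}{261} \left(-91\right) = - \frac{70343}{261}$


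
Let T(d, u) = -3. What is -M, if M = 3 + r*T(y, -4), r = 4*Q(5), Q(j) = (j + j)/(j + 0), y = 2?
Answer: 21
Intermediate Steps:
Q(j) = 2 (Q(j) = (2*j)/j = 2)
r = 8 (r = 4*2 = 8)
M = -21 (M = 3 + 8*(-3) = 3 - 24 = -21)
-M = -1*(-21) = 21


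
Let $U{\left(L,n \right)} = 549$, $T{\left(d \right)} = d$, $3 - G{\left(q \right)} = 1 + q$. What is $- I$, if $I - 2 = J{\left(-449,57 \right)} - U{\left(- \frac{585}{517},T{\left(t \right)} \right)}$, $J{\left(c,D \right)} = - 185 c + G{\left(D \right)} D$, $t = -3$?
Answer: $-79383$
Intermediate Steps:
$G{\left(q \right)} = 2 - q$ ($G{\left(q \right)} = 3 - \left(1 + q\right) = 2 - q$)
$J{\left(c,D \right)} = - 185 c + D \left(2 - D\right)$ ($J{\left(c,D \right)} = - 185 c + \left(2 - D\right) D = - 185 c + D \left(2 - D\right)$)
$I = 79383$ ($I = 2 - \left(-82516 + 57 \left(-2 + 57\right)\right) = 2 + \left(\left(83065 - 57 \cdot 55\right) - 549\right) = 2 + \left(\left(83065 - 3135\right) - 549\right) = 2 + \left(79930 - 549\right) = 2 + 79381 = 79383$)
$- I = \left(-1\right) 79383 = -79383$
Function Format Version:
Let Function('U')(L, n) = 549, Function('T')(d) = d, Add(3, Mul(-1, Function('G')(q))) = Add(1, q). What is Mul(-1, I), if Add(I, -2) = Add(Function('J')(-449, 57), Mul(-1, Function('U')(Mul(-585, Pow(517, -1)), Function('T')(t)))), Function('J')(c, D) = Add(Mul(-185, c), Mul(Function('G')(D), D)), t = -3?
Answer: -79383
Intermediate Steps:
Function('G')(q) = Add(2, Mul(-1, q)) (Function('G')(q) = Add(3, Mul(-1, Add(1, q))) = Add(3, Add(-1, Mul(-1, q))) = Add(2, Mul(-1, q)))
Function('J')(c, D) = Add(Mul(-185, c), Mul(D, Add(2, Mul(-1, D)))) (Function('J')(c, D) = Add(Mul(-185, c), Mul(Add(2, Mul(-1, D)), D)) = Add(Mul(-185, c), Mul(D, Add(2, Mul(-1, D)))))
I = 79383 (I = Add(2, Add(Add(Mul(-185, -449), Mul(-1, 57, Add(-2, 57))), Mul(-1, 549))) = Add(2, Add(Add(83065, Mul(-1, 57, 55)), -549)) = Add(2, Add(Add(83065, -3135), -549)) = Add(2, Add(79930, -549)) = Add(2, 79381) = 79383)
Mul(-1, I) = Mul(-1, 79383) = -79383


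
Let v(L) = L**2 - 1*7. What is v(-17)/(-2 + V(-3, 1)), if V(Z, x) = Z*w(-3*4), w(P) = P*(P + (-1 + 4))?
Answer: -141/163 ≈ -0.86503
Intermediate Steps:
w(P) = P*(3 + P) (w(P) = P*(P + 3) = P*(3 + P))
V(Z, x) = 108*Z (V(Z, x) = Z*((-3*4)*(3 - 3*4)) = Z*(-12*(3 - 12)) = Z*(-12*(-9)) = Z*108 = 108*Z)
v(L) = -7 + L**2 (v(L) = L**2 - 7 = -7 + L**2)
v(-17)/(-2 + V(-3, 1)) = (-7 + (-17)**2)/(-2 + 108*(-3)) = (-7 + 289)/(-2 - 324) = 282/(-326) = -1/326*282 = -141/163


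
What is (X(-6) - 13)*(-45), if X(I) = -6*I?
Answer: -1035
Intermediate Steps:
(X(-6) - 13)*(-45) = (-6*(-6) - 13)*(-45) = (36 - 13)*(-45) = 23*(-45) = -1035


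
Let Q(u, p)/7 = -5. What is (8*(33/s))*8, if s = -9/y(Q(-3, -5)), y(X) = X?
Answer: 24640/3 ≈ 8213.3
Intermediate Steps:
Q(u, p) = -35 (Q(u, p) = 7*(-5) = -35)
s = 9/35 (s = -9/(-35) = -9*(-1/35) = 9/35 ≈ 0.25714)
(8*(33/s))*8 = (8*(33/(9/35)))*8 = (8*(33*(35/9)))*8 = (8*(385/3))*8 = (3080/3)*8 = 24640/3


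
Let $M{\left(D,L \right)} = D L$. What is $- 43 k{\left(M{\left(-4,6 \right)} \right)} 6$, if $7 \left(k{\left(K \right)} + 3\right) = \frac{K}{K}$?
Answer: $\frac{5160}{7} \approx 737.14$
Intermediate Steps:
$k{\left(K \right)} = - \frac{20}{7}$ ($k{\left(K \right)} = -3 + \frac{K \frac{1}{K}}{7} = -3 + \frac{1}{7} \cdot 1 = -3 + \frac{1}{7} = - \frac{20}{7}$)
$- 43 k{\left(M{\left(-4,6 \right)} \right)} 6 = \left(-43\right) \left(- \frac{20}{7}\right) 6 = \frac{860}{7} \cdot 6 = \frac{5160}{7}$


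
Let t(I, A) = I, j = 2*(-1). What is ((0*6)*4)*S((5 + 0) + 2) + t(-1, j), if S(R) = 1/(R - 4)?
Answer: -1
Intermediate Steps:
j = -2
S(R) = 1/(-4 + R)
((0*6)*4)*S((5 + 0) + 2) + t(-1, j) = ((0*6)*4)/(-4 + ((5 + 0) + 2)) - 1 = (0*4)/(-4 + (5 + 2)) - 1 = 0/(-4 + 7) - 1 = 0/3 - 1 = 0*(1/3) - 1 = 0 - 1 = -1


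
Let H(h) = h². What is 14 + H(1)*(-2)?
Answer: 12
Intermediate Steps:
14 + H(1)*(-2) = 14 + 1²*(-2) = 14 + 1*(-2) = 14 - 2 = 12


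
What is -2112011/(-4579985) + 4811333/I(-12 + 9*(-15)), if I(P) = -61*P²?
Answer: -19251887782366/6037102647765 ≈ -3.1889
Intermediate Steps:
-2112011/(-4579985) + 4811333/I(-12 + 9*(-15)) = -2112011/(-4579985) + 4811333/((-61*(-12 + 9*(-15))²)) = -2112011*(-1/4579985) + 4811333/((-61*(-12 - 135)²)) = 2112011/4579985 + 4811333/((-61*(-147)²)) = 2112011/4579985 + 4811333/((-61*21609)) = 2112011/4579985 + 4811333/(-1318149) = 2112011/4579985 + 4811333*(-1/1318149) = 2112011/4579985 - 4811333/1318149 = -19251887782366/6037102647765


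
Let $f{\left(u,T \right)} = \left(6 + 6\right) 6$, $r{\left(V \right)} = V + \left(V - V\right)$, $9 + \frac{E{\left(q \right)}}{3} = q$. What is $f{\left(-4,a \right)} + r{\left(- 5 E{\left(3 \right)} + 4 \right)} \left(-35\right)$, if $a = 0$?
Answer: $-3218$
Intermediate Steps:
$E{\left(q \right)} = -27 + 3 q$
$r{\left(V \right)} = V$ ($r{\left(V \right)} = V + 0 = V$)
$f{\left(u,T \right)} = 72$ ($f{\left(u,T \right)} = 12 \cdot 6 = 72$)
$f{\left(-4,a \right)} + r{\left(- 5 E{\left(3 \right)} + 4 \right)} \left(-35\right) = 72 + \left(- 5 \left(-27 + 3 \cdot 3\right) + 4\right) \left(-35\right) = 72 + \left(- 5 \left(-27 + 9\right) + 4\right) \left(-35\right) = 72 + \left(\left(-5\right) \left(-18\right) + 4\right) \left(-35\right) = 72 + \left(90 + 4\right) \left(-35\right) = 72 + 94 \left(-35\right) = 72 - 3290 = -3218$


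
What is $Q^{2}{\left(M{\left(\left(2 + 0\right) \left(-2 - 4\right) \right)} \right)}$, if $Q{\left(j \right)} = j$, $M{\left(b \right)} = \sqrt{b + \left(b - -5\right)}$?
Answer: $-19$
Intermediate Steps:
$M{\left(b \right)} = \sqrt{5 + 2 b}$ ($M{\left(b \right)} = \sqrt{b + \left(b + 5\right)} = \sqrt{b + \left(5 + b\right)} = \sqrt{5 + 2 b}$)
$Q^{2}{\left(M{\left(\left(2 + 0\right) \left(-2 - 4\right) \right)} \right)} = \left(\sqrt{5 + 2 \left(2 + 0\right) \left(-2 - 4\right)}\right)^{2} = \left(\sqrt{5 + 2 \cdot 2 \left(-6\right)}\right)^{2} = \left(\sqrt{5 + 2 \left(-12\right)}\right)^{2} = \left(\sqrt{5 - 24}\right)^{2} = \left(\sqrt{-19}\right)^{2} = \left(i \sqrt{19}\right)^{2} = -19$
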